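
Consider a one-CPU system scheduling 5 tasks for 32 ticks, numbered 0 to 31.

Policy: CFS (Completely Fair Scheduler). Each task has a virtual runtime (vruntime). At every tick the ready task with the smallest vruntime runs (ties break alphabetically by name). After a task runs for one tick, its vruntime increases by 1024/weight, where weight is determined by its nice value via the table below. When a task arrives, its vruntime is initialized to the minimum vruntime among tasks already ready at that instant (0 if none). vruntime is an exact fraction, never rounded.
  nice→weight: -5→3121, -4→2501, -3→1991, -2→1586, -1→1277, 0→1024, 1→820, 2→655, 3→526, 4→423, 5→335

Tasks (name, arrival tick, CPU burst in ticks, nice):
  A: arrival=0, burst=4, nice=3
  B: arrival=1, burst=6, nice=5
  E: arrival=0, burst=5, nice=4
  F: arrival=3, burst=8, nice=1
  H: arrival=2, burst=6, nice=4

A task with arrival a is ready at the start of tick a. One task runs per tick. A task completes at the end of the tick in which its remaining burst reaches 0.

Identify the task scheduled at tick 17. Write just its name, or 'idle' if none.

running at tick 17 = B

t=0: vr[A=0 E=0] → run A
t=1: vr[A=512/263 B=0 E=0] → run B
t=2: vr[A=512/263 B=1024/335 E=0 H=0] → run E
t=3: vr[A=512/263 B=1024/335 E=1024/423 F=0 H=0] → run F
t=4: vr[A=512/263 B=1024/335 E=1024/423 F=256/205 H=0] → run H
t=5: vr[A=512/263 B=1024/335 E=1024/423 F=256/205 H=1024/423] → run F
t=6: vr[A=512/263 B=1024/335 E=1024/423 F=512/205 H=1024/423] → run A
t=7: vr[A=1024/263 B=1024/335 E=1024/423 F=512/205 H=1024/423] → run E
t=8: vr[A=1024/263 B=1024/335 E=2048/423 F=512/205 H=1024/423] → run H
t=9: vr[A=1024/263 B=1024/335 E=2048/423 F=512/205 H=2048/423] → run F
t=10: vr[A=1024/263 B=1024/335 E=2048/423 F=768/205 H=2048/423] → run B
t=11: vr[A=1024/263 B=2048/335 E=2048/423 F=768/205 H=2048/423] → run F
t=12: vr[A=1024/263 B=2048/335 E=2048/423 F=1024/205 H=2048/423] → run A
t=13: vr[A=1536/263 B=2048/335 E=2048/423 F=1024/205 H=2048/423] → run E
t=14: vr[A=1536/263 B=2048/335 E=1024/141 F=1024/205 H=2048/423] → run H
t=15: vr[A=1536/263 B=2048/335 E=1024/141 F=1024/205 H=1024/141] → run F
t=16: vr[A=1536/263 B=2048/335 E=1024/141 F=256/41 H=1024/141] → run A
t=17: vr[B=2048/335 E=1024/141 F=256/41 H=1024/141] → run B
t=18: vr[B=3072/335 E=1024/141 F=256/41 H=1024/141] → run F
t=19: vr[B=3072/335 E=1024/141 F=1536/205 H=1024/141] → run E
t=20: vr[B=3072/335 E=4096/423 F=1536/205 H=1024/141] → run H
t=21: vr[B=3072/335 E=4096/423 F=1536/205 H=4096/423] → run F
t=22: vr[B=3072/335 E=4096/423 F=1792/205 H=4096/423] → run F
t=23: vr[B=3072/335 E=4096/423 H=4096/423] → run B
t=24: vr[B=4096/335 E=4096/423 H=4096/423] → run E
t=25: vr[B=4096/335 H=4096/423] → run H
t=26: vr[B=4096/335 H=5120/423] → run H
t=27: vr[B=4096/335] → run B
t=28: vr[B=1024/67] → run B
t=29: (idle)
t=30: (idle)
t=31: (idle)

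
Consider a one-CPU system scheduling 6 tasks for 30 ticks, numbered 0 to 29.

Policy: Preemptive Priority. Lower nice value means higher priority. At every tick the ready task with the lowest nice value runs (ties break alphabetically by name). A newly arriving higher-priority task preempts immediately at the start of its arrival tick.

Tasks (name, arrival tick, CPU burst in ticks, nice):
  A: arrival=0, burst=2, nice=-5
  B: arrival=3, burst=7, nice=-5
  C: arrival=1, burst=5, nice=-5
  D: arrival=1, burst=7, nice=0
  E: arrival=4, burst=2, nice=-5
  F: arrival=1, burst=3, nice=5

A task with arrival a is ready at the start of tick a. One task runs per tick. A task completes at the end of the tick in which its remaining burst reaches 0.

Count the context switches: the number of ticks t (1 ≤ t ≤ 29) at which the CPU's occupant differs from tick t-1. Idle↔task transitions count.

context switches = 7

t=0: ready={A} → run A
t=1: ready={A,C,D,F} → run A
t=2: ready={C,D,F} → run C
t=3: ready={B,C,D,F} → run B
t=4: ready={B,C,D,E,F} → run B
t=5: ready={B,C,D,E,F} → run B
t=6: ready={B,C,D,E,F} → run B
t=7: ready={B,C,D,E,F} → run B
t=8: ready={B,C,D,E,F} → run B
t=9: ready={B,C,D,E,F} → run B
t=10: ready={C,D,E,F} → run C
t=11: ready={C,D,E,F} → run C
t=12: ready={C,D,E,F} → run C
t=13: ready={C,D,E,F} → run C
t=14: ready={D,E,F} → run E
t=15: ready={D,E,F} → run E
t=16: ready={D,F} → run D
t=17: ready={D,F} → run D
t=18: ready={D,F} → run D
t=19: ready={D,F} → run D
t=20: ready={D,F} → run D
t=21: ready={D,F} → run D
t=22: ready={D,F} → run D
t=23: ready={F} → run F
t=24: ready={F} → run F
t=25: ready={F} → run F
t=26: (idle)
t=27: (idle)
t=28: (idle)
t=29: (idle)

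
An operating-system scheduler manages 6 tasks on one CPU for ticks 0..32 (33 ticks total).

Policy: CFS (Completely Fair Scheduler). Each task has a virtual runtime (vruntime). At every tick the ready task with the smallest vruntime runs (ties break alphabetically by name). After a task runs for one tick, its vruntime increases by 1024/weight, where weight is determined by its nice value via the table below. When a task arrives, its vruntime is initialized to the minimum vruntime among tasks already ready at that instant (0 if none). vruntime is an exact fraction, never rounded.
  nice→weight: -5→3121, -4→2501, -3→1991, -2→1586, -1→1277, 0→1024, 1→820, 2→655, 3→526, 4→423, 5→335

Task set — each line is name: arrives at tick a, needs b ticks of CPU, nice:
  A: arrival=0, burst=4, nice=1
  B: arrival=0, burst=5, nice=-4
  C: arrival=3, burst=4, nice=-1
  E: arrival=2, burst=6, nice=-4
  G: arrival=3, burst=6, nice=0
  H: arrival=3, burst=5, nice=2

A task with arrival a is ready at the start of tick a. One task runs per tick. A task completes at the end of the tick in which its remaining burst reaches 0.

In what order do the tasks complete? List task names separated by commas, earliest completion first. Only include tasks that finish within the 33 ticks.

t=0: vr[A=0 B=0] → run A
t=1: vr[A=256/205 B=0] → run B
t=2: vr[A=256/205 B=1024/2501 E=1024/2501] → run B
t=3: vr[A=256/205 B=2048/2501 C=1024/2501 E=1024/2501 G=1024/2501 H=1024/2501] → run C
t=4: vr[A=256/205 B=2048/2501 C=3868672/3193777 E=1024/2501 G=1024/2501 H=1024/2501] → run E
t=5: vr[A=256/205 B=2048/2501 C=3868672/3193777 E=2048/2501 G=1024/2501 H=1024/2501] → run G
t=6: vr[A=256/205 B=2048/2501 C=3868672/3193777 E=2048/2501 G=3525/2501 H=1024/2501] → run H
t=7: vr[A=256/205 B=2048/2501 C=3868672/3193777 E=2048/2501 G=3525/2501 H=3231744/1638155] → run B
t=8: vr[A=256/205 B=3072/2501 C=3868672/3193777 E=2048/2501 G=3525/2501 H=3231744/1638155] → run E
t=9: vr[A=256/205 B=3072/2501 C=3868672/3193777 E=3072/2501 G=3525/2501 H=3231744/1638155] → run C
t=10: vr[A=256/205 B=3072/2501 C=6429696/3193777 E=3072/2501 G=3525/2501 H=3231744/1638155] → run B
t=11: vr[A=256/205 B=4096/2501 C=6429696/3193777 E=3072/2501 G=3525/2501 H=3231744/1638155] → run E
t=12: vr[A=256/205 B=4096/2501 C=6429696/3193777 E=4096/2501 G=3525/2501 H=3231744/1638155] → run A
t=13: vr[A=512/205 B=4096/2501 C=6429696/3193777 E=4096/2501 G=3525/2501 H=3231744/1638155] → run G
t=14: vr[A=512/205 B=4096/2501 C=6429696/3193777 E=4096/2501 G=6026/2501 H=3231744/1638155] → run B
t=15: vr[A=512/205 C=6429696/3193777 E=4096/2501 G=6026/2501 H=3231744/1638155] → run E
t=16: vr[A=512/205 C=6429696/3193777 E=5120/2501 G=6026/2501 H=3231744/1638155] → run H
t=17: vr[A=512/205 C=6429696/3193777 E=5120/2501 G=6026/2501 H=5792768/1638155] → run C
t=18: vr[A=512/205 C=8990720/3193777 E=5120/2501 G=6026/2501 H=5792768/1638155] → run E
t=19: vr[A=512/205 C=8990720/3193777 E=6144/2501 G=6026/2501 H=5792768/1638155] → run G
t=20: vr[A=512/205 C=8990720/3193777 E=6144/2501 G=8527/2501 H=5792768/1638155] → run E
t=21: vr[A=512/205 C=8990720/3193777 G=8527/2501 H=5792768/1638155] → run A
t=22: vr[A=768/205 C=8990720/3193777 G=8527/2501 H=5792768/1638155] → run C
t=23: vr[A=768/205 G=8527/2501 H=5792768/1638155] → run G
t=24: vr[A=768/205 G=11028/2501 H=5792768/1638155] → run H
t=25: vr[A=768/205 G=11028/2501 H=8353792/1638155] → run A
t=26: vr[G=11028/2501 H=8353792/1638155] → run G
t=27: vr[G=13529/2501 H=8353792/1638155] → run H
t=28: vr[G=13529/2501 H=10914816/1638155] → run G
t=29: vr[H=10914816/1638155] → run H
t=30: (idle)
t=31: (idle)
t=32: (idle)

completion order = B, E, C, A, G, H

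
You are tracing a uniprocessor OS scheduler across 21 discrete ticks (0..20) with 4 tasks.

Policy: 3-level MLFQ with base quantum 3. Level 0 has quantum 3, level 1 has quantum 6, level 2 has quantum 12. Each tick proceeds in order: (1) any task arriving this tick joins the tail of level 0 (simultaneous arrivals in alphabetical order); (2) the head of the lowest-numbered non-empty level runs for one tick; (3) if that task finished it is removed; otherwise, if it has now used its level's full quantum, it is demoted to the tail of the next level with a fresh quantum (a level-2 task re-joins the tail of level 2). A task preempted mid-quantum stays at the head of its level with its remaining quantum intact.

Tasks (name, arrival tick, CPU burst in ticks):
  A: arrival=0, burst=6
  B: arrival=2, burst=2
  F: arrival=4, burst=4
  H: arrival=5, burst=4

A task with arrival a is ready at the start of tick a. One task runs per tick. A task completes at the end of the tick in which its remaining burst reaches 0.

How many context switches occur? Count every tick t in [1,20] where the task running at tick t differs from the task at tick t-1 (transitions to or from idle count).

t=0: L0/L1/L2 = A/-/- → run A
t=1: L0/L1/L2 = A/-/- → run A
t=2: L0/L1/L2 = AB/-/- → run A
t=3: L0/L1/L2 = B/A/- → run B
t=4: L0/L1/L2 = BF/A/- → run B
t=5: L0/L1/L2 = FH/A/- → run F
t=6: L0/L1/L2 = FH/A/- → run F
t=7: L0/L1/L2 = FH/A/- → run F
t=8: L0/L1/L2 = H/AF/- → run H
t=9: L0/L1/L2 = H/AF/- → run H
t=10: L0/L1/L2 = H/AF/- → run H
t=11: L0/L1/L2 = -/AFH/- → run A
t=12: L0/L1/L2 = -/AFH/- → run A
t=13: L0/L1/L2 = -/AFH/- → run A
t=14: L0/L1/L2 = -/FH/- → run F
t=15: L0/L1/L2 = -/H/- → run H
t=16: (idle)
t=17: (idle)
t=18: (idle)
t=19: (idle)
t=20: (idle)

context switches = 7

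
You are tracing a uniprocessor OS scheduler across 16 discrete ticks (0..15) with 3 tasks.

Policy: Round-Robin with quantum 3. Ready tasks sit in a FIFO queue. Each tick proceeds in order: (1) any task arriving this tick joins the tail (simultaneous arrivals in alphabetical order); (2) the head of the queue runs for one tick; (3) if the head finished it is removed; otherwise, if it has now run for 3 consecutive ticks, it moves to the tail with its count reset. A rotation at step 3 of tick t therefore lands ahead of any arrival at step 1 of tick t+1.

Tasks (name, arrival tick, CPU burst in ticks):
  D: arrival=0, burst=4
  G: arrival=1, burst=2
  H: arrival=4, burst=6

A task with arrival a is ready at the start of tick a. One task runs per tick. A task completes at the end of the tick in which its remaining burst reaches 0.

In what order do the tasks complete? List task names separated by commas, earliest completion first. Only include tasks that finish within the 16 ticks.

t=0: queue=[D] q_used=0 → run D
t=1: queue=[D,G] q_used=1 → run D
t=2: queue=[D,G] q_used=2 → run D
t=3: queue=[G,D] q_used=0 → run G
t=4: queue=[G,D,H] q_used=1 → run G
t=5: queue=[D,H] q_used=0 → run D
t=6: queue=[H] q_used=0 → run H
t=7: queue=[H] q_used=1 → run H
t=8: queue=[H] q_used=2 → run H
t=9: queue=[H] q_used=0 → run H
t=10: queue=[H] q_used=1 → run H
t=11: queue=[H] q_used=2 → run H
t=12: (idle)
t=13: (idle)
t=14: (idle)
t=15: (idle)

completion order = G, D, H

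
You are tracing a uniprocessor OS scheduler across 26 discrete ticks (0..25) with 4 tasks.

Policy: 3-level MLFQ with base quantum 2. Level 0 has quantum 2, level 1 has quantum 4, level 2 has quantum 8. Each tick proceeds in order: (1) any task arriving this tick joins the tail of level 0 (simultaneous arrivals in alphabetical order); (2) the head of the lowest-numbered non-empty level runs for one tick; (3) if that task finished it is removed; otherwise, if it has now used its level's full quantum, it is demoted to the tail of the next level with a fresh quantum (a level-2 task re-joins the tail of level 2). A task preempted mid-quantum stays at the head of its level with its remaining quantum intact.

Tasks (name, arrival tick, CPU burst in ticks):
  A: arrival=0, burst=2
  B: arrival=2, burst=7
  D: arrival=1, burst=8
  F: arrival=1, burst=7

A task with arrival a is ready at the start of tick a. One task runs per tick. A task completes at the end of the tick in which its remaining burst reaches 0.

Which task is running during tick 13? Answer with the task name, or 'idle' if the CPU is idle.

t=0: L0/L1/L2 = A/-/- → run A
t=1: L0/L1/L2 = ADF/-/- → run A
t=2: L0/L1/L2 = DFB/-/- → run D
t=3: L0/L1/L2 = DFB/-/- → run D
t=4: L0/L1/L2 = FB/D/- → run F
t=5: L0/L1/L2 = FB/D/- → run F
t=6: L0/L1/L2 = B/DF/- → run B
t=7: L0/L1/L2 = B/DF/- → run B
t=8: L0/L1/L2 = -/DFB/- → run D
t=9: L0/L1/L2 = -/DFB/- → run D
t=10: L0/L1/L2 = -/DFB/- → run D
t=11: L0/L1/L2 = -/DFB/- → run D
t=12: L0/L1/L2 = -/FB/D → run F
t=13: L0/L1/L2 = -/FB/D → run F
t=14: L0/L1/L2 = -/FB/D → run F
t=15: L0/L1/L2 = -/FB/D → run F
t=16: L0/L1/L2 = -/B/DF → run B
t=17: L0/L1/L2 = -/B/DF → run B
t=18: L0/L1/L2 = -/B/DF → run B
t=19: L0/L1/L2 = -/B/DF → run B
t=20: L0/L1/L2 = -/-/DFB → run D
t=21: L0/L1/L2 = -/-/DFB → run D
t=22: L0/L1/L2 = -/-/FB → run F
t=23: L0/L1/L2 = -/-/B → run B
t=24: (idle)
t=25: (idle)

running at tick 13 = F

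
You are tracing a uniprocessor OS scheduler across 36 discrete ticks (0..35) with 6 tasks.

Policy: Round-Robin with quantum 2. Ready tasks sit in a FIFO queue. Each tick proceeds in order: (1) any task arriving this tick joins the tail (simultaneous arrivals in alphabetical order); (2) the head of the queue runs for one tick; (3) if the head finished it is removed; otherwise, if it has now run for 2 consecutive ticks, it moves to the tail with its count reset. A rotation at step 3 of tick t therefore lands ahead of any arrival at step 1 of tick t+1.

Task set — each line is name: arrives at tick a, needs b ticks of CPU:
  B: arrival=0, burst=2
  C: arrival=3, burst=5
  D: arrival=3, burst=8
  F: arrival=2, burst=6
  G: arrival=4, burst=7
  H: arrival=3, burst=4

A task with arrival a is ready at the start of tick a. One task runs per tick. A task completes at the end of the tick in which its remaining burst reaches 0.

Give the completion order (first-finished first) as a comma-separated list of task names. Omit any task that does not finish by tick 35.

completion order = B, H, F, C, D, G

t=0: queue=[B] q_used=0 → run B
t=1: queue=[B] q_used=1 → run B
t=2: queue=[F] q_used=0 → run F
t=3: queue=[F,C,D,H] q_used=1 → run F
t=4: queue=[C,D,H,F,G] q_used=0 → run C
t=5: queue=[C,D,H,F,G] q_used=1 → run C
t=6: queue=[D,H,F,G,C] q_used=0 → run D
t=7: queue=[D,H,F,G,C] q_used=1 → run D
t=8: queue=[H,F,G,C,D] q_used=0 → run H
t=9: queue=[H,F,G,C,D] q_used=1 → run H
t=10: queue=[F,G,C,D,H] q_used=0 → run F
t=11: queue=[F,G,C,D,H] q_used=1 → run F
t=12: queue=[G,C,D,H,F] q_used=0 → run G
t=13: queue=[G,C,D,H,F] q_used=1 → run G
t=14: queue=[C,D,H,F,G] q_used=0 → run C
t=15: queue=[C,D,H,F,G] q_used=1 → run C
t=16: queue=[D,H,F,G,C] q_used=0 → run D
t=17: queue=[D,H,F,G,C] q_used=1 → run D
t=18: queue=[H,F,G,C,D] q_used=0 → run H
t=19: queue=[H,F,G,C,D] q_used=1 → run H
t=20: queue=[F,G,C,D] q_used=0 → run F
t=21: queue=[F,G,C,D] q_used=1 → run F
t=22: queue=[G,C,D] q_used=0 → run G
t=23: queue=[G,C,D] q_used=1 → run G
t=24: queue=[C,D,G] q_used=0 → run C
t=25: queue=[D,G] q_used=0 → run D
t=26: queue=[D,G] q_used=1 → run D
t=27: queue=[G,D] q_used=0 → run G
t=28: queue=[G,D] q_used=1 → run G
t=29: queue=[D,G] q_used=0 → run D
t=30: queue=[D,G] q_used=1 → run D
t=31: queue=[G] q_used=0 → run G
t=32: (idle)
t=33: (idle)
t=34: (idle)
t=35: (idle)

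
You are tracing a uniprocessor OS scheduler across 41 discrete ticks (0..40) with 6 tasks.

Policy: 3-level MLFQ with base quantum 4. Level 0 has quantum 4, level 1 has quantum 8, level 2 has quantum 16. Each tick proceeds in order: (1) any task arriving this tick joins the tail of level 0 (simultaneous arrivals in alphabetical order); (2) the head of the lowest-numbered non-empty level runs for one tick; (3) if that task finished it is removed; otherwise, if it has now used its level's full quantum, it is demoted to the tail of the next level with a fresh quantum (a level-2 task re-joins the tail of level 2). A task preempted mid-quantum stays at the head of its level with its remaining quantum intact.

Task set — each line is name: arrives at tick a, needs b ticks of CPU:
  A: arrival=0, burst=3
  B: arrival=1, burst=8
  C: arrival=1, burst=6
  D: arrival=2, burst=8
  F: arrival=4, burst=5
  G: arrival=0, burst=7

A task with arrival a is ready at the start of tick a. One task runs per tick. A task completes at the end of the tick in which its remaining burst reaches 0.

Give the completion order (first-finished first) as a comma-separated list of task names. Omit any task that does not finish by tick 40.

completion order = A, G, B, C, D, F

t=0: L0/L1/L2 = AG/-/- → run A
t=1: L0/L1/L2 = AGBC/-/- → run A
t=2: L0/L1/L2 = AGBCD/-/- → run A
t=3: L0/L1/L2 = GBCD/-/- → run G
t=4: L0/L1/L2 = GBCDF/-/- → run G
t=5: L0/L1/L2 = GBCDF/-/- → run G
t=6: L0/L1/L2 = GBCDF/-/- → run G
t=7: L0/L1/L2 = BCDF/G/- → run B
t=8: L0/L1/L2 = BCDF/G/- → run B
t=9: L0/L1/L2 = BCDF/G/- → run B
t=10: L0/L1/L2 = BCDF/G/- → run B
t=11: L0/L1/L2 = CDF/GB/- → run C
t=12: L0/L1/L2 = CDF/GB/- → run C
t=13: L0/L1/L2 = CDF/GB/- → run C
t=14: L0/L1/L2 = CDF/GB/- → run C
t=15: L0/L1/L2 = DF/GBC/- → run D
t=16: L0/L1/L2 = DF/GBC/- → run D
t=17: L0/L1/L2 = DF/GBC/- → run D
t=18: L0/L1/L2 = DF/GBC/- → run D
t=19: L0/L1/L2 = F/GBCD/- → run F
t=20: L0/L1/L2 = F/GBCD/- → run F
t=21: L0/L1/L2 = F/GBCD/- → run F
t=22: L0/L1/L2 = F/GBCD/- → run F
t=23: L0/L1/L2 = -/GBCDF/- → run G
t=24: L0/L1/L2 = -/GBCDF/- → run G
t=25: L0/L1/L2 = -/GBCDF/- → run G
t=26: L0/L1/L2 = -/BCDF/- → run B
t=27: L0/L1/L2 = -/BCDF/- → run B
t=28: L0/L1/L2 = -/BCDF/- → run B
t=29: L0/L1/L2 = -/BCDF/- → run B
t=30: L0/L1/L2 = -/CDF/- → run C
t=31: L0/L1/L2 = -/CDF/- → run C
t=32: L0/L1/L2 = -/DF/- → run D
t=33: L0/L1/L2 = -/DF/- → run D
t=34: L0/L1/L2 = -/DF/- → run D
t=35: L0/L1/L2 = -/DF/- → run D
t=36: L0/L1/L2 = -/F/- → run F
t=37: (idle)
t=38: (idle)
t=39: (idle)
t=40: (idle)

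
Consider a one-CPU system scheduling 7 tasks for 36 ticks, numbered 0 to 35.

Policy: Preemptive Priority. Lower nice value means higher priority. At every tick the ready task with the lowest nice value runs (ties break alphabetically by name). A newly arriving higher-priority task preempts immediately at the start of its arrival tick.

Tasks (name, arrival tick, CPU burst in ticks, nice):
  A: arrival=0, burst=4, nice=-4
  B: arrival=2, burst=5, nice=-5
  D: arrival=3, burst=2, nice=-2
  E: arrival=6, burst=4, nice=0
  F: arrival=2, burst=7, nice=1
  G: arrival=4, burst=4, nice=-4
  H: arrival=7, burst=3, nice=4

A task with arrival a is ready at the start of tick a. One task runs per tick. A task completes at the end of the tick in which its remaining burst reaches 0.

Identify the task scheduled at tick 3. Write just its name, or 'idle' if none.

t=0: ready={A} → run A
t=1: ready={A} → run A
t=2: ready={A,B,F} → run B
t=3: ready={A,B,D,F} → run B
t=4: ready={A,B,D,F,G} → run B
t=5: ready={A,B,D,F,G} → run B
t=6: ready={A,B,D,E,F,G} → run B
t=7: ready={A,D,E,F,G,H} → run A
t=8: ready={A,D,E,F,G,H} → run A
t=9: ready={D,E,F,G,H} → run G
t=10: ready={D,E,F,G,H} → run G
t=11: ready={D,E,F,G,H} → run G
t=12: ready={D,E,F,G,H} → run G
t=13: ready={D,E,F,H} → run D
t=14: ready={D,E,F,H} → run D
t=15: ready={E,F,H} → run E
t=16: ready={E,F,H} → run E
t=17: ready={E,F,H} → run E
t=18: ready={E,F,H} → run E
t=19: ready={F,H} → run F
t=20: ready={F,H} → run F
t=21: ready={F,H} → run F
t=22: ready={F,H} → run F
t=23: ready={F,H} → run F
t=24: ready={F,H} → run F
t=25: ready={F,H} → run F
t=26: ready={H} → run H
t=27: ready={H} → run H
t=28: ready={H} → run H
t=29: (idle)
t=30: (idle)
t=31: (idle)
t=32: (idle)
t=33: (idle)
t=34: (idle)
t=35: (idle)

running at tick 3 = B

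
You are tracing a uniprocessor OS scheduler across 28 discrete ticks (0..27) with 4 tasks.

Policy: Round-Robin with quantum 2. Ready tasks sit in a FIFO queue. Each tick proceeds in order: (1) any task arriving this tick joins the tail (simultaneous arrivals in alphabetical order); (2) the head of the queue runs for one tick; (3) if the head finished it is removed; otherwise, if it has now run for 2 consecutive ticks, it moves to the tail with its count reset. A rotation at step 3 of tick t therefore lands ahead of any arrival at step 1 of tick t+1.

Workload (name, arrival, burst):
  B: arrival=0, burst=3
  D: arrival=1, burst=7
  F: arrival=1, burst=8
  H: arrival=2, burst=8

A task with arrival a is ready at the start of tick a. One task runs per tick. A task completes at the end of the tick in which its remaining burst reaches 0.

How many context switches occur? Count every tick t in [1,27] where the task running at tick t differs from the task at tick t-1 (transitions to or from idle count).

t=0: queue=[B] q_used=0 → run B
t=1: queue=[B,D,F] q_used=1 → run B
t=2: queue=[D,F,B,H] q_used=0 → run D
t=3: queue=[D,F,B,H] q_used=1 → run D
t=4: queue=[F,B,H,D] q_used=0 → run F
t=5: queue=[F,B,H,D] q_used=1 → run F
t=6: queue=[B,H,D,F] q_used=0 → run B
t=7: queue=[H,D,F] q_used=0 → run H
t=8: queue=[H,D,F] q_used=1 → run H
t=9: queue=[D,F,H] q_used=0 → run D
t=10: queue=[D,F,H] q_used=1 → run D
t=11: queue=[F,H,D] q_used=0 → run F
t=12: queue=[F,H,D] q_used=1 → run F
t=13: queue=[H,D,F] q_used=0 → run H
t=14: queue=[H,D,F] q_used=1 → run H
t=15: queue=[D,F,H] q_used=0 → run D
t=16: queue=[D,F,H] q_used=1 → run D
t=17: queue=[F,H,D] q_used=0 → run F
t=18: queue=[F,H,D] q_used=1 → run F
t=19: queue=[H,D,F] q_used=0 → run H
t=20: queue=[H,D,F] q_used=1 → run H
t=21: queue=[D,F,H] q_used=0 → run D
t=22: queue=[F,H] q_used=0 → run F
t=23: queue=[F,H] q_used=1 → run F
t=24: queue=[H] q_used=0 → run H
t=25: queue=[H] q_used=1 → run H
t=26: (idle)
t=27: (idle)

context switches = 14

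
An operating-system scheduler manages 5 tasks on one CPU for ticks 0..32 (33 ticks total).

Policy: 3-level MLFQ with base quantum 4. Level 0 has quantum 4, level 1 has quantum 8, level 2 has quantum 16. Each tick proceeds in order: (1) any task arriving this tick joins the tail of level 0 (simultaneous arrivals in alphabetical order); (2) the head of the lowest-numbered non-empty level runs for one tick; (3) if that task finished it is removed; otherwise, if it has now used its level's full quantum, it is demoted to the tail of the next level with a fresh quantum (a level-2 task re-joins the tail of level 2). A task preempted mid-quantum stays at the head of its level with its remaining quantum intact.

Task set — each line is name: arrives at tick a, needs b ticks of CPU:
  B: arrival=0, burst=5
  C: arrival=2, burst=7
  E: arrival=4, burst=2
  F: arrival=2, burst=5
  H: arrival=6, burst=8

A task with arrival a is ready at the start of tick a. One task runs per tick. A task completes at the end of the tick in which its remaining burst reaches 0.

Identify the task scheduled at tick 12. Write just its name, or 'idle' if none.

t=0: L0/L1/L2 = B/-/- → run B
t=1: L0/L1/L2 = B/-/- → run B
t=2: L0/L1/L2 = BCF/-/- → run B
t=3: L0/L1/L2 = BCF/-/- → run B
t=4: L0/L1/L2 = CFE/B/- → run C
t=5: L0/L1/L2 = CFE/B/- → run C
t=6: L0/L1/L2 = CFEH/B/- → run C
t=7: L0/L1/L2 = CFEH/B/- → run C
t=8: L0/L1/L2 = FEH/BC/- → run F
t=9: L0/L1/L2 = FEH/BC/- → run F
t=10: L0/L1/L2 = FEH/BC/- → run F
t=11: L0/L1/L2 = FEH/BC/- → run F
t=12: L0/L1/L2 = EH/BCF/- → run E
t=13: L0/L1/L2 = EH/BCF/- → run E
t=14: L0/L1/L2 = H/BCF/- → run H
t=15: L0/L1/L2 = H/BCF/- → run H
t=16: L0/L1/L2 = H/BCF/- → run H
t=17: L0/L1/L2 = H/BCF/- → run H
t=18: L0/L1/L2 = -/BCFH/- → run B
t=19: L0/L1/L2 = -/CFH/- → run C
t=20: L0/L1/L2 = -/CFH/- → run C
t=21: L0/L1/L2 = -/CFH/- → run C
t=22: L0/L1/L2 = -/FH/- → run F
t=23: L0/L1/L2 = -/H/- → run H
t=24: L0/L1/L2 = -/H/- → run H
t=25: L0/L1/L2 = -/H/- → run H
t=26: L0/L1/L2 = -/H/- → run H
t=27: (idle)
t=28: (idle)
t=29: (idle)
t=30: (idle)
t=31: (idle)
t=32: (idle)

running at tick 12 = E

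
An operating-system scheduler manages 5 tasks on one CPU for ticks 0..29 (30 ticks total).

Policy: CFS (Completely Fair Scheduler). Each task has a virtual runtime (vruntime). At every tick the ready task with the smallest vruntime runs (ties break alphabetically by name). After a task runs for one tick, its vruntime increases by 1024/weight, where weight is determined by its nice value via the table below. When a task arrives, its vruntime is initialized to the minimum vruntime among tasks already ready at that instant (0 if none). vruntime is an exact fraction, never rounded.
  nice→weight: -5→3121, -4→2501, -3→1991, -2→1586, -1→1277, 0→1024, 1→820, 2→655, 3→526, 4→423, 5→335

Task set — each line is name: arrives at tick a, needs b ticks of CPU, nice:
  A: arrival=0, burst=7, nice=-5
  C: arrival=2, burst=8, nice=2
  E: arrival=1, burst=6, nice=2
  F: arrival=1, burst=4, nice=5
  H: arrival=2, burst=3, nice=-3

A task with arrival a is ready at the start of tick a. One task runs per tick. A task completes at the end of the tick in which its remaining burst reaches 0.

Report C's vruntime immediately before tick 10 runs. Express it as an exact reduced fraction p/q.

vruntime(C, start of tick 10) = 3866624/2044255

t=0: vr[A=0] → run A
t=1: vr[A=1024/3121 E=1024/3121 F=1024/3121] → run A
t=2: vr[A=2048/3121 C=1024/3121 E=1024/3121 F=1024/3121 H=1024/3121] → run C
t=3: vr[A=2048/3121 C=3866624/2044255 E=1024/3121 F=1024/3121 H=1024/3121] → run E
t=4: vr[A=2048/3121 C=3866624/2044255 E=3866624/2044255 F=1024/3121 H=1024/3121] → run F
t=5: vr[A=2048/3121 C=3866624/2044255 E=3866624/2044255 F=3538944/1045535 H=1024/3121] → run H
t=6: vr[A=2048/3121 C=3866624/2044255 E=3866624/2044255 F=3538944/1045535 H=5234688/6213911] → run A
t=7: vr[A=3072/3121 C=3866624/2044255 E=3866624/2044255 F=3538944/1045535 H=5234688/6213911] → run H
t=8: vr[A=3072/3121 C=3866624/2044255 E=3866624/2044255 F=3538944/1045535 H=8430592/6213911] → run A
t=9: vr[A=4096/3121 C=3866624/2044255 E=3866624/2044255 F=3538944/1045535 H=8430592/6213911] → run A
t=10: vr[A=5120/3121 C=3866624/2044255 E=3866624/2044255 F=3538944/1045535 H=8430592/6213911] → run H
t=11: vr[A=5120/3121 C=3866624/2044255 E=3866624/2044255 F=3538944/1045535] → run A
t=12: vr[A=6144/3121 C=3866624/2044255 E=3866624/2044255 F=3538944/1045535] → run C
t=13: vr[A=6144/3121 C=7062528/2044255 E=3866624/2044255 F=3538944/1045535] → run E
t=14: vr[A=6144/3121 C=7062528/2044255 E=7062528/2044255 F=3538944/1045535] → run A
t=15: vr[C=7062528/2044255 E=7062528/2044255 F=3538944/1045535] → run F
t=16: vr[C=7062528/2044255 E=7062528/2044255 F=6734848/1045535] → run C
t=17: vr[C=10258432/2044255 E=7062528/2044255 F=6734848/1045535] → run E
t=18: vr[C=10258432/2044255 E=10258432/2044255 F=6734848/1045535] → run C
t=19: vr[C=13454336/2044255 E=10258432/2044255 F=6734848/1045535] → run E
t=20: vr[C=13454336/2044255 E=13454336/2044255 F=6734848/1045535] → run F
t=21: vr[C=13454336/2044255 E=13454336/2044255 F=9930752/1045535] → run C
t=22: vr[C=3330048/408851 E=13454336/2044255 F=9930752/1045535] → run E
t=23: vr[C=3330048/408851 E=3330048/408851 F=9930752/1045535] → run C
t=24: vr[C=19846144/2044255 E=3330048/408851 F=9930752/1045535] → run E
t=25: vr[C=19846144/2044255 F=9930752/1045535] → run F
t=26: vr[C=19846144/2044255] → run C
t=27: vr[C=23042048/2044255] → run C
t=28: (idle)
t=29: (idle)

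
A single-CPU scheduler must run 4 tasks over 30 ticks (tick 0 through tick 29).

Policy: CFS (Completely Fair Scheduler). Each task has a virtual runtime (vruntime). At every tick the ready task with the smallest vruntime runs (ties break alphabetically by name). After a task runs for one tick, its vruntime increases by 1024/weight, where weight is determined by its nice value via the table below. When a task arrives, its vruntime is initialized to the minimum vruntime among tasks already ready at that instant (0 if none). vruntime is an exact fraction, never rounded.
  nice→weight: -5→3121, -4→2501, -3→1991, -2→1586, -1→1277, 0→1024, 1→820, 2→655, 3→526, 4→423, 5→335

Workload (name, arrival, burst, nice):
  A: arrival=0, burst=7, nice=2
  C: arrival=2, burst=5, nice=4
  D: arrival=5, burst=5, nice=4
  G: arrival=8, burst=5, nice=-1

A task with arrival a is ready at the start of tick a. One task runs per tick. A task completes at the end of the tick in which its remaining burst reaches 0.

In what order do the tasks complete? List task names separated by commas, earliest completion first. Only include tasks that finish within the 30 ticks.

t=0: vr[A=0] → run A
t=1: vr[A=1024/655] → run A
t=2: vr[A=2048/655 C=2048/655] → run A
t=3: vr[A=3072/655 C=2048/655] → run C
t=4: vr[A=3072/655 C=1537024/277065] → run A
t=5: vr[A=4096/655 C=1537024/277065 D=1537024/277065] → run C
t=6: vr[A=4096/655 C=2207744/277065 D=1537024/277065] → run D
t=7: vr[A=4096/655 C=2207744/277065 D=2207744/277065] → run A
t=8: vr[A=1024/131 C=2207744/277065 D=2207744/277065 G=1024/131] → run A
t=9: vr[A=6144/655 C=2207744/277065 D=2207744/277065 G=1024/131] → run G
t=10: vr[A=6144/655 C=2207744/277065 D=2207744/277065 G=1441792/167287] → run C
t=11: vr[A=6144/655 C=959488/92355 D=2207744/277065 G=1441792/167287] → run D
t=12: vr[A=6144/655 C=959488/92355 D=959488/92355 G=1441792/167287] → run G
t=13: vr[A=6144/655 C=959488/92355 D=959488/92355 G=1575936/167287] → run A
t=14: vr[C=959488/92355 D=959488/92355 G=1575936/167287] → run G
t=15: vr[C=959488/92355 D=959488/92355 G=1710080/167287] → run G
t=16: vr[C=959488/92355 D=959488/92355 G=1844224/167287] → run C
t=17: vr[C=3549184/277065 D=959488/92355 G=1844224/167287] → run D
t=18: vr[C=3549184/277065 D=3549184/277065 G=1844224/167287] → run G
t=19: vr[C=3549184/277065 D=3549184/277065] → run C
t=20: vr[D=3549184/277065] → run D
t=21: vr[D=4219904/277065] → run D
t=22: (idle)
t=23: (idle)
t=24: (idle)
t=25: (idle)
t=26: (idle)
t=27: (idle)
t=28: (idle)
t=29: (idle)

completion order = A, G, C, D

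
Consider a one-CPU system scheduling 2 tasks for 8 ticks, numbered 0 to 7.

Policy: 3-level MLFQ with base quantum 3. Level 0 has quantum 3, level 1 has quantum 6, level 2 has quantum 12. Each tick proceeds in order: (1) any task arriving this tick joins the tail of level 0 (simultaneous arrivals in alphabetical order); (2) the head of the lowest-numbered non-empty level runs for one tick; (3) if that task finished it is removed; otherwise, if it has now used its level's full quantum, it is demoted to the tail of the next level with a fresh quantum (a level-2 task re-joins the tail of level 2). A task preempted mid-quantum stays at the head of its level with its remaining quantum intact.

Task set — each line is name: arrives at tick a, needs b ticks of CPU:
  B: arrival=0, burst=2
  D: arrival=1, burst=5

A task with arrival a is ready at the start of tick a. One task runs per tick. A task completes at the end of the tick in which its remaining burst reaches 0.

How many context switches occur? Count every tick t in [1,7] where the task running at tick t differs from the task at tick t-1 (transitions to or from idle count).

t=0: L0/L1/L2 = B/-/- → run B
t=1: L0/L1/L2 = BD/-/- → run B
t=2: L0/L1/L2 = D/-/- → run D
t=3: L0/L1/L2 = D/-/- → run D
t=4: L0/L1/L2 = D/-/- → run D
t=5: L0/L1/L2 = -/D/- → run D
t=6: L0/L1/L2 = -/D/- → run D
t=7: (idle)

context switches = 2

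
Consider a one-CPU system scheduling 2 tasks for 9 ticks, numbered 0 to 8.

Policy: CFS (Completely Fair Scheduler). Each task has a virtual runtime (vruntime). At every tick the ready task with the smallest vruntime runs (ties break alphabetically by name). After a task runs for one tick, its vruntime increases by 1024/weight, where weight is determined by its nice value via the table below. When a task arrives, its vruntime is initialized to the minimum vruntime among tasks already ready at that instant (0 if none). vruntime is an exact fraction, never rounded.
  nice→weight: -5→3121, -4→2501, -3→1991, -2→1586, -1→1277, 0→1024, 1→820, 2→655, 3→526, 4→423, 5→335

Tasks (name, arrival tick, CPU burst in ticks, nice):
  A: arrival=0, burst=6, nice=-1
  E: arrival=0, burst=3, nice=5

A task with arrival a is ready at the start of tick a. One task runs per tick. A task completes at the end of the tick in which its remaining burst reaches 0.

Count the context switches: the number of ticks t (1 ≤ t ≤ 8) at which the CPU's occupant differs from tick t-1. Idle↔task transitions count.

t=0: vr[A=0 E=0] → run A
t=1: vr[A=1024/1277 E=0] → run E
t=2: vr[A=1024/1277 E=1024/335] → run A
t=3: vr[A=2048/1277 E=1024/335] → run A
t=4: vr[A=3072/1277 E=1024/335] → run A
t=5: vr[A=4096/1277 E=1024/335] → run E
t=6: vr[A=4096/1277 E=2048/335] → run A
t=7: vr[A=5120/1277 E=2048/335] → run A
t=8: vr[E=2048/335] → run E

context switches = 5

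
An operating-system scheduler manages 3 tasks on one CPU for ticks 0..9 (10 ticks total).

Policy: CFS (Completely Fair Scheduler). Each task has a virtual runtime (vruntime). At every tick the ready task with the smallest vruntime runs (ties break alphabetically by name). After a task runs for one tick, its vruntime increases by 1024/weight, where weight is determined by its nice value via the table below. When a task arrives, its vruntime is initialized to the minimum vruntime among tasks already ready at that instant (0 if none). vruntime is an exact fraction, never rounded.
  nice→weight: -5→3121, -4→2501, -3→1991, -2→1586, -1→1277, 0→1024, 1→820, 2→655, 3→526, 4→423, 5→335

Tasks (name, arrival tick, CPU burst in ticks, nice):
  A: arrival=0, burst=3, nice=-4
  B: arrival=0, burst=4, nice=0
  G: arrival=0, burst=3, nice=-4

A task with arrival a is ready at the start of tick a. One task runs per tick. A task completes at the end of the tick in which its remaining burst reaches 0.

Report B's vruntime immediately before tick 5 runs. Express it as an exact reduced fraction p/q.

t=0: vr[A=0 B=0 G=0] → run A
t=1: vr[A=1024/2501 B=0 G=0] → run B
t=2: vr[A=1024/2501 B=1 G=0] → run G
t=3: vr[A=1024/2501 B=1 G=1024/2501] → run A
t=4: vr[A=2048/2501 B=1 G=1024/2501] → run G
t=5: vr[A=2048/2501 B=1 G=2048/2501] → run A
t=6: vr[B=1 G=2048/2501] → run G
t=7: vr[B=1] → run B
t=8: vr[B=2] → run B
t=9: vr[B=3] → run B

vruntime(B, start of tick 5) = 1/1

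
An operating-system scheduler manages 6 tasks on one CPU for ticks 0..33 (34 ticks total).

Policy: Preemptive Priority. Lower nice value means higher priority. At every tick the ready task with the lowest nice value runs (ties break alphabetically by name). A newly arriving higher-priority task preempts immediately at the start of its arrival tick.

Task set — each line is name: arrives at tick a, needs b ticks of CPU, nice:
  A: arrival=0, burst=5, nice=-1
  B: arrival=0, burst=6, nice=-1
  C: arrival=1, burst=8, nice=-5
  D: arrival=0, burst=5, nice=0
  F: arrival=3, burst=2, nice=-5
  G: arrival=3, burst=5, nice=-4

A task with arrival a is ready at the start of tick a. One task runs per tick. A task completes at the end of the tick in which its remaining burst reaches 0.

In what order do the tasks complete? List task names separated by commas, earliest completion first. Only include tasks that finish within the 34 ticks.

completion order = C, F, G, A, B, D

t=0: ready={A,B,D} → run A
t=1: ready={A,B,C,D} → run C
t=2: ready={A,B,C,D} → run C
t=3: ready={A,B,C,D,F,G} → run C
t=4: ready={A,B,C,D,F,G} → run C
t=5: ready={A,B,C,D,F,G} → run C
t=6: ready={A,B,C,D,F,G} → run C
t=7: ready={A,B,C,D,F,G} → run C
t=8: ready={A,B,C,D,F,G} → run C
t=9: ready={A,B,D,F,G} → run F
t=10: ready={A,B,D,F,G} → run F
t=11: ready={A,B,D,G} → run G
t=12: ready={A,B,D,G} → run G
t=13: ready={A,B,D,G} → run G
t=14: ready={A,B,D,G} → run G
t=15: ready={A,B,D,G} → run G
t=16: ready={A,B,D} → run A
t=17: ready={A,B,D} → run A
t=18: ready={A,B,D} → run A
t=19: ready={A,B,D} → run A
t=20: ready={B,D} → run B
t=21: ready={B,D} → run B
t=22: ready={B,D} → run B
t=23: ready={B,D} → run B
t=24: ready={B,D} → run B
t=25: ready={B,D} → run B
t=26: ready={D} → run D
t=27: ready={D} → run D
t=28: ready={D} → run D
t=29: ready={D} → run D
t=30: ready={D} → run D
t=31: (idle)
t=32: (idle)
t=33: (idle)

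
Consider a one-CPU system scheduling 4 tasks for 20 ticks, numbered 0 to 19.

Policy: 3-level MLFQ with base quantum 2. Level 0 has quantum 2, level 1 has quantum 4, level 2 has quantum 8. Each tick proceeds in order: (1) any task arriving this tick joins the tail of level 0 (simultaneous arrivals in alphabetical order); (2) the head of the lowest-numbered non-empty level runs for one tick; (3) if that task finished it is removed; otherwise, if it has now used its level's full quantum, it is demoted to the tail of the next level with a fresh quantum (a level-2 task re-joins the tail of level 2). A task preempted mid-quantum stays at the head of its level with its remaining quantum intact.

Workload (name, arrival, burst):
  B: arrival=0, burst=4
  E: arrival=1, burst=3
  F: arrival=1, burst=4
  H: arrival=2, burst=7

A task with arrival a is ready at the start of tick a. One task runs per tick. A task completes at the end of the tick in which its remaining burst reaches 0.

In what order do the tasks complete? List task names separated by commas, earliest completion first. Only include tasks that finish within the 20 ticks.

t=0: L0/L1/L2 = B/-/- → run B
t=1: L0/L1/L2 = BEF/-/- → run B
t=2: L0/L1/L2 = EFH/B/- → run E
t=3: L0/L1/L2 = EFH/B/- → run E
t=4: L0/L1/L2 = FH/BE/- → run F
t=5: L0/L1/L2 = FH/BE/- → run F
t=6: L0/L1/L2 = H/BEF/- → run H
t=7: L0/L1/L2 = H/BEF/- → run H
t=8: L0/L1/L2 = -/BEFH/- → run B
t=9: L0/L1/L2 = -/BEFH/- → run B
t=10: L0/L1/L2 = -/EFH/- → run E
t=11: L0/L1/L2 = -/FH/- → run F
t=12: L0/L1/L2 = -/FH/- → run F
t=13: L0/L1/L2 = -/H/- → run H
t=14: L0/L1/L2 = -/H/- → run H
t=15: L0/L1/L2 = -/H/- → run H
t=16: L0/L1/L2 = -/H/- → run H
t=17: L0/L1/L2 = -/-/H → run H
t=18: (idle)
t=19: (idle)

completion order = B, E, F, H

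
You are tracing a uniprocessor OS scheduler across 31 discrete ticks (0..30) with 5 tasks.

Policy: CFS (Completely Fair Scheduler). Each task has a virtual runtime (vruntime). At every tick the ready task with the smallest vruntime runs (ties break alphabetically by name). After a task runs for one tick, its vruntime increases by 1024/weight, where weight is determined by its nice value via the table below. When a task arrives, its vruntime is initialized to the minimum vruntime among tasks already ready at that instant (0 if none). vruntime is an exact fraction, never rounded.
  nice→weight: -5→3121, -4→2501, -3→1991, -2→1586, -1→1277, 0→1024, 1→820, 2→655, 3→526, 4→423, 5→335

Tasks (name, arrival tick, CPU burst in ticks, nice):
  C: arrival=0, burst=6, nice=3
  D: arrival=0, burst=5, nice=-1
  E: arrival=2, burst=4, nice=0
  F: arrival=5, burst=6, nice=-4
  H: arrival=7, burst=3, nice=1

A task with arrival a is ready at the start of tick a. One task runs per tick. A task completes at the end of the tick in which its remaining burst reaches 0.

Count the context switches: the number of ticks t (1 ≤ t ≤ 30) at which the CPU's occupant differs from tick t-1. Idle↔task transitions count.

context switches = 21

t=0: vr[C=0 D=0] → run C
t=1: vr[C=512/263 D=0] → run D
t=2: vr[C=512/263 D=1024/1277 E=1024/1277] → run D
t=3: vr[C=512/263 D=2048/1277 E=1024/1277] → run E
t=4: vr[C=512/263 D=2048/1277 E=2301/1277] → run D
t=5: vr[C=512/263 D=3072/1277 E=2301/1277 F=2301/1277] → run E
t=6: vr[C=512/263 D=3072/1277 E=3578/1277 F=2301/1277] → run F
t=7: vr[C=512/263 D=3072/1277 E=3578/1277 F=7062449/3193777 H=512/263] → run C
t=8: vr[C=1024/263 D=3072/1277 E=3578/1277 F=7062449/3193777 H=512/263] → run H
t=9: vr[C=1024/263 D=3072/1277 E=3578/1277 F=7062449/3193777 H=172288/53915] → run F
t=10: vr[C=1024/263 D=3072/1277 E=3578/1277 F=8370097/3193777 H=172288/53915] → run D
t=11: vr[C=1024/263 D=4096/1277 E=3578/1277 F=8370097/3193777 H=172288/53915] → run F
t=12: vr[C=1024/263 D=4096/1277 E=3578/1277 F=9677745/3193777 H=172288/53915] → run E
t=13: vr[C=1024/263 D=4096/1277 E=4855/1277 F=9677745/3193777 H=172288/53915] → run F
t=14: vr[C=1024/263 D=4096/1277 E=4855/1277 F=10985393/3193777 H=172288/53915] → run H
t=15: vr[C=1024/263 D=4096/1277 E=4855/1277 F=10985393/3193777 H=239616/53915] → run D
t=16: vr[C=1024/263 E=4855/1277 F=10985393/3193777 H=239616/53915] → run F
t=17: vr[C=1024/263 E=4855/1277 F=12293041/3193777 H=239616/53915] → run E
t=18: vr[C=1024/263 F=12293041/3193777 H=239616/53915] → run F
t=19: vr[C=1024/263 H=239616/53915] → run C
t=20: vr[C=1536/263 H=239616/53915] → run H
t=21: vr[C=1536/263] → run C
t=22: vr[C=2048/263] → run C
t=23: vr[C=2560/263] → run C
t=24: (idle)
t=25: (idle)
t=26: (idle)
t=27: (idle)
t=28: (idle)
t=29: (idle)
t=30: (idle)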